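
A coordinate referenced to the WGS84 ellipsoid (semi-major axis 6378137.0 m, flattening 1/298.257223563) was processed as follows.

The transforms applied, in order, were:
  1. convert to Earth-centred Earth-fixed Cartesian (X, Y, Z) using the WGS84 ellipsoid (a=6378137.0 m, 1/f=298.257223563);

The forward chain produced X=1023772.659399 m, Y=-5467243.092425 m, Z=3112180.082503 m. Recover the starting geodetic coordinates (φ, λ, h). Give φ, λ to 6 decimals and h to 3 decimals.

start: X=1023772.6594, Y=-5467243.0924, Z=3112180.0825 m
→ geod (Bowring, a=6378137.000): φ=29.39197500°, λ=-79.39386500°, h=718.0280 m

φ=29.391975°, λ=-79.393865°, h=718.028 m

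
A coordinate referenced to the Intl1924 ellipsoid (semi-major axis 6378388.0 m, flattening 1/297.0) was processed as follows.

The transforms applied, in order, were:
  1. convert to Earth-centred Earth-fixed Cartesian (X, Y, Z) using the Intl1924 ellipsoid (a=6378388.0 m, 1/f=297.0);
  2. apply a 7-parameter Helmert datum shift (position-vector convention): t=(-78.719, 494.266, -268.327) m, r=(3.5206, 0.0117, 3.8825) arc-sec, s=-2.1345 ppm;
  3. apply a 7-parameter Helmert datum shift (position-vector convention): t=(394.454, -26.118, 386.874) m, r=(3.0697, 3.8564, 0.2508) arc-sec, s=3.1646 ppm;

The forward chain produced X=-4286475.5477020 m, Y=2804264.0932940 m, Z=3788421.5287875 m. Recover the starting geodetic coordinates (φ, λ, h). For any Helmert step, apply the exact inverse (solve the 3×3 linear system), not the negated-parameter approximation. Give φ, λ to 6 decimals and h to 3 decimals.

start: X=-4286475.5477, Y=2804264.0933, Z=3788421.5288 m
→ Helmert⁻¹: X=-4286923.8456, Y=2804342.9222, Z=3787900.7822
→ Helmert⁻¹: X=-4286801.7124, Y=2803999.9881, Z=3788129.0923
→ geod (Bowring, a=6378388.000): φ=36.66863900°, λ=146.81127300°, h=179.7730 m

φ=36.668639°, λ=146.811273°, h=179.773 m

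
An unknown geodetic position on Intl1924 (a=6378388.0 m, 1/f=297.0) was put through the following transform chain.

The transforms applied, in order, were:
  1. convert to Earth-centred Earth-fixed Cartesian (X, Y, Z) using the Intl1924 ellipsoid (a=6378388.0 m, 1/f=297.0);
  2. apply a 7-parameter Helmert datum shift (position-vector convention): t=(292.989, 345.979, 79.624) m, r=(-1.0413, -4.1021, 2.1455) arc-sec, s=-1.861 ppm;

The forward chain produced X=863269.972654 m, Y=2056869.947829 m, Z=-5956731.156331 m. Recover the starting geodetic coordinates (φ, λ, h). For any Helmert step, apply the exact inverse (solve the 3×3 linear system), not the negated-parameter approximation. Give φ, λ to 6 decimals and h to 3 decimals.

φ=-69.600660°, λ=67.238178°, h=1101.331 m

start: X=863269.9727, Y=2056869.9478, Z=-5956731.1563 m
→ Helmert⁻¹: X=862881.5145, Y=2056548.8929, Z=-5956828.6444
→ geod (Bowring, a=6378388.000): φ=-69.60066000°, λ=67.23817800°, h=1101.3310 m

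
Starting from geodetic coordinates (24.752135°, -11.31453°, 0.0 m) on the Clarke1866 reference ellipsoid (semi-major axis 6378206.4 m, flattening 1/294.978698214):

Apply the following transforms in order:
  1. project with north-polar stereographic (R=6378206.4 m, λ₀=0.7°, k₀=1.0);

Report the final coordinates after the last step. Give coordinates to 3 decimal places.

start: φ=24.752135°, λ=-11.314530°, h=0.000 m
→ stereo (R=6378206.4, λ₀=0.7°): E=-1699744.1625, N=-7986707.7589

E=-1699744.162 m, N=-7986707.759 m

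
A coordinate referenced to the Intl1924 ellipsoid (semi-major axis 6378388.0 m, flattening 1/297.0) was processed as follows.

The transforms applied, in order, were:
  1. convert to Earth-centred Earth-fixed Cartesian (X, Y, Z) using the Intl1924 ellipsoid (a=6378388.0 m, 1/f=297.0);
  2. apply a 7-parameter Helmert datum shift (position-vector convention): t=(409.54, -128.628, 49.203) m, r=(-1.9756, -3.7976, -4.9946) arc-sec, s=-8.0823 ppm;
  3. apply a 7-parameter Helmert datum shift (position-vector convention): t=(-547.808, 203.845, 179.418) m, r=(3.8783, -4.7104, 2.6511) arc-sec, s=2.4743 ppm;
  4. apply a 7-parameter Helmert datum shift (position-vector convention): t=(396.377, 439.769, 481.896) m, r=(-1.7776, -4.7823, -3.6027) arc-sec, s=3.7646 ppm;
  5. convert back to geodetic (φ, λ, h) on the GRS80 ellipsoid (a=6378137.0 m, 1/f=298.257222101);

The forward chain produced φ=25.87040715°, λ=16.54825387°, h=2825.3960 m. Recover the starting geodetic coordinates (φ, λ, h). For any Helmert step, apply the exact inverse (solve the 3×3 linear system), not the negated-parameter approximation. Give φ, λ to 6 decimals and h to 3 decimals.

φ=25.863272°, λ=16.545225°, h=1937.847 m

start: φ=25.870407°, λ=16.548254°, h=2825.396 m
→ ECEF (a=6378137.000, f=1/298.257222101): X=5507181.2251, Y=1636347.7021, Z=2767383.4957
→ Helmert⁻¹: X=5506799.6912, Y=1635974.1143, Z=2766777.6059
→ Helmert⁻¹: X=5507418.0726, Y=1635747.4516, Z=2766434.8153
→ Helmert⁻¹: X=5507064.3590, Y=1635996.1564, Z=2766322.2486
→ geod (Bowring, a=6378388.000): φ=25.86327200°, λ=16.54522500°, h=1937.8470 m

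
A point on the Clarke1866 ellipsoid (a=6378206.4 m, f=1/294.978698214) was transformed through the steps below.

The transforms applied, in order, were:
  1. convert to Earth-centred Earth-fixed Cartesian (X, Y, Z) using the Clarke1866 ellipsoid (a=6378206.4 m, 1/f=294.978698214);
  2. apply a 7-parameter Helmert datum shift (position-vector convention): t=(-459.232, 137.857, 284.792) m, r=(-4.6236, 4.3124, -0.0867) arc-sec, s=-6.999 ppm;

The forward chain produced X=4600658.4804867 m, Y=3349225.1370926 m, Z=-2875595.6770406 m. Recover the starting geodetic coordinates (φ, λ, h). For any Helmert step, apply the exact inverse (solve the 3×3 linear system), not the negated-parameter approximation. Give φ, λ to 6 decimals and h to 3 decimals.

φ=-26.964673°, λ=36.050526°, h=2566.406 m

start: X=4600658.4805, Y=3349225.1371, Z=-2875595.6770 m
→ Helmert⁻¹: X=4601208.6313, Y=3349177.1165, Z=-2875729.3249
→ geod (Bowring, a=6378206.400): φ=-26.96467300°, λ=36.05052600°, h=2566.4060 m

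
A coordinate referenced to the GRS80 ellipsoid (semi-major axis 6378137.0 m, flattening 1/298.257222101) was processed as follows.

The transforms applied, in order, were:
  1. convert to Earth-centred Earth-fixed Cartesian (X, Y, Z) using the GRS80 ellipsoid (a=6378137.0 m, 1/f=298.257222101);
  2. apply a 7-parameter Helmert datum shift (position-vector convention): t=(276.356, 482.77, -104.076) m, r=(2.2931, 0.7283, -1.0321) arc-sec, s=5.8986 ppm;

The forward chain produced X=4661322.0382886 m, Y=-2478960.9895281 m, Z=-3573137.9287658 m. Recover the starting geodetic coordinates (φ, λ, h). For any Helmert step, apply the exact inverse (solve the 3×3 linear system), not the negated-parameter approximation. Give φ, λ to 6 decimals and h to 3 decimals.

start: X=4661322.0383, Y=-2478960.9895, Z=-3573137.9288 m
→ Helmert⁻¹: X=4661043.2112, Y=-2479445.5332, Z=-3572968.7547
→ geod (Bowring, a=6378137.000): φ=-34.26750600°, λ=-28.01077900°, h=3482.6670 m

φ=-34.267506°, λ=-28.010779°, h=3482.667 m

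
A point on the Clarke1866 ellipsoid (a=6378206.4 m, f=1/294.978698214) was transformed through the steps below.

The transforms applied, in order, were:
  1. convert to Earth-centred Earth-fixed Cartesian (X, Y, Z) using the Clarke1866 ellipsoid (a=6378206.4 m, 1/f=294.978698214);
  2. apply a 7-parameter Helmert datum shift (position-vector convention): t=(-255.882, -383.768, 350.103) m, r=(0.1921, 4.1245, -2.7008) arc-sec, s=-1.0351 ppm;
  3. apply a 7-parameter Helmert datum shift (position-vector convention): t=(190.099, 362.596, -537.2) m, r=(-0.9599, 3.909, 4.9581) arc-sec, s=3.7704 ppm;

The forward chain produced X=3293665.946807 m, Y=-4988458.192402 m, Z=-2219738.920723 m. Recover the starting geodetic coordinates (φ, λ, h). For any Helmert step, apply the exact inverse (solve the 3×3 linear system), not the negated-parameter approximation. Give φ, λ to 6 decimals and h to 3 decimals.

φ=-20.496390°, λ=-56.564175°, h=894.204 m

start: X=3293665.9468, Y=-4988458.1924, Z=-2219738.9207 m
→ Helmert⁻¹: X=3293385.5659, Y=-4988870.8162, Z=-2219154.1562
→ Helmert⁻¹: X=3293754.5553, Y=-4988451.1509, Z=-2219436.0483
→ geod (Bowring, a=6378206.400): φ=-20.49639000°, λ=-56.56417500°, h=894.2040 m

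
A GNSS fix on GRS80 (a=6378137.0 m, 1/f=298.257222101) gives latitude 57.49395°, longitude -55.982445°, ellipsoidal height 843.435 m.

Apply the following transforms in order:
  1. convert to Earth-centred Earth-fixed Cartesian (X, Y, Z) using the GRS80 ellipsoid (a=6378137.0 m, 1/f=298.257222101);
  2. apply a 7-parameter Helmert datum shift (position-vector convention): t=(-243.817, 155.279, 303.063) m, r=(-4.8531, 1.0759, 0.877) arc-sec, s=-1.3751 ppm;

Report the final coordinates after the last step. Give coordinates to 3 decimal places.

start: φ=57.493950°, λ=-55.982445°, h=843.435 m
→ ECEF (a=6378137.000, f=1/298.257222101): X=1922360.4827, Y=-2848133.8697, Z=5356371.8803
→ Helmert 7p (PV): X=1922154.0714, Y=-2847840.4735, Z=5356724.5627

X=1922154.071 m, Y=-2847840.474 m, Z=5356724.563 m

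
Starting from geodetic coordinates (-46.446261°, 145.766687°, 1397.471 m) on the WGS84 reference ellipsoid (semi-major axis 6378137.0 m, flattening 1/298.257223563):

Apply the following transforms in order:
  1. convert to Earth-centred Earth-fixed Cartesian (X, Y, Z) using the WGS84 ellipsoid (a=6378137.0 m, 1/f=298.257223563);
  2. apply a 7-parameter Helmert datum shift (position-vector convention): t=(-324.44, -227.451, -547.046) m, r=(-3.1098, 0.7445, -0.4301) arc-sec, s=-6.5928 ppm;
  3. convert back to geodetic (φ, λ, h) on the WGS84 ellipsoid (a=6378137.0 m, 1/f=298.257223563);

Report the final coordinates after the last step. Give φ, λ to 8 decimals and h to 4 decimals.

φ=-46.44905262°, λ=145.77225671°, h=1848.7402 m

start: φ=-46.446261°, λ=145.766687°, h=1397.471 m
→ ECEF (a=6378137.000, f=1/298.257223563): X=-3640582.0895, Y=2477232.5843, Z=-4600579.1598
→ Helmert 7p (PV): X=-3640893.9678, Y=2476927.0314, Z=-4601120.0831
→ geod (Bowring, a=6378137.000): φ=-46.44905262°, λ=145.77225671°, h=1848.7402 m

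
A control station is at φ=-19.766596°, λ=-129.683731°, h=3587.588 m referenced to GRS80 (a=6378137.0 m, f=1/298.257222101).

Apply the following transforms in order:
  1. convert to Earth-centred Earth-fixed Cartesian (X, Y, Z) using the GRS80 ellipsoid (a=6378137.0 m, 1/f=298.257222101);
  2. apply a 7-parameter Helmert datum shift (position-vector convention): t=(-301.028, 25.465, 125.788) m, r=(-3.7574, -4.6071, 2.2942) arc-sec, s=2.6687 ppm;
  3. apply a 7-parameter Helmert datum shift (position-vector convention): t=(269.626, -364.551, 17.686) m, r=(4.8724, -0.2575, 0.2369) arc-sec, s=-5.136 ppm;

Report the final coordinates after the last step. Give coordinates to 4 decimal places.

X=-3836319.1966 m, Y=-4624005.5145 m, Z=-2144578.6145 m

start: φ=-19.766596°, λ=-129.683731°, h=3587.588 m
→ ECEF (a=6378137.000, f=1/298.257222101): X=-3836404.5777, Y=-4623642.3493, Z=-2144611.9054
→ Helmert 7p (PV): X=-3836616.5151, Y=-4623710.9615, Z=-2144493.3040
→ Helmert 7p (PV): X=-3836319.1966, Y=-4624005.5145, Z=-2144578.6145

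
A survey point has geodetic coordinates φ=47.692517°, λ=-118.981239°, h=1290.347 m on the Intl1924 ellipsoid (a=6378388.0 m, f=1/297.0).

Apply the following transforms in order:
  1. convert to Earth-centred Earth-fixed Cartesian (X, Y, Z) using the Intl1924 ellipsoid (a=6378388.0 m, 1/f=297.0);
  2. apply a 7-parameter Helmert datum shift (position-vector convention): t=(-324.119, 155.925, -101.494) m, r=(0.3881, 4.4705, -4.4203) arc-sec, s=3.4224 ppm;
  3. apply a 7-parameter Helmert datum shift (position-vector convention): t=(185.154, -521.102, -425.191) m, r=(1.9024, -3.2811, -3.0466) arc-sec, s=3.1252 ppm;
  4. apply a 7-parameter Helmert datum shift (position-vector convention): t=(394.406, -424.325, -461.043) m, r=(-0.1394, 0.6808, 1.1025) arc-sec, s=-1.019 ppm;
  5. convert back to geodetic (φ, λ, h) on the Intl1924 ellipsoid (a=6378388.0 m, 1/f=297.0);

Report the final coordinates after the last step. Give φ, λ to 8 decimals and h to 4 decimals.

start: φ=47.692517°, λ=-118.981239°, h=1290.347 m
→ ECEF (a=6378388.000, f=1/297.0): X=-2084483.9090, Y=-3763414.1855, Z=4694973.6308
→ Helmert 7p (PV): X=-2084794.0557, Y=-3763235.3033, Z=4694926.3022
→ Helmert 7p (PV): X=-2084745.6850, Y=-3763780.6748, Z=4694447.9116
→ Helmert 7p (PV): X=-2084313.5425, Y=-3764209.1350, Z=4693991.5096
→ geod (Bowring, a=6378388.000): φ=47.68249647°, λ=-118.97412548°, h=976.6660 m

φ=47.68249647°, λ=-118.97412548°, h=976.6660 m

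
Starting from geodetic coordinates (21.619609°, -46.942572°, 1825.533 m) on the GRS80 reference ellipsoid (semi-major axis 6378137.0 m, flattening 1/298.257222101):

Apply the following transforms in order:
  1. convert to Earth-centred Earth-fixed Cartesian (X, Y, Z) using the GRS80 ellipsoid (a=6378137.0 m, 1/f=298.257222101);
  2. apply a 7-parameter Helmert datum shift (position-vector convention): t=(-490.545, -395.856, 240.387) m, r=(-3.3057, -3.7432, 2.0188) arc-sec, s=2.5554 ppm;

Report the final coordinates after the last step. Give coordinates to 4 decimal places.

X=4050730.6151 m, Y=-4336000.7789 m, Z=2336369.9480 m

start: φ=21.619609°, λ=-46.942572°, h=1825.533 m
→ ECEF (a=6378137.000, f=1/298.257222101): X=4051210.7649, Y=-4335670.9321, Z=2335980.5861
→ Helmert 7p (PV): X=4050730.6151, Y=-4336000.7789, Z=2336369.9480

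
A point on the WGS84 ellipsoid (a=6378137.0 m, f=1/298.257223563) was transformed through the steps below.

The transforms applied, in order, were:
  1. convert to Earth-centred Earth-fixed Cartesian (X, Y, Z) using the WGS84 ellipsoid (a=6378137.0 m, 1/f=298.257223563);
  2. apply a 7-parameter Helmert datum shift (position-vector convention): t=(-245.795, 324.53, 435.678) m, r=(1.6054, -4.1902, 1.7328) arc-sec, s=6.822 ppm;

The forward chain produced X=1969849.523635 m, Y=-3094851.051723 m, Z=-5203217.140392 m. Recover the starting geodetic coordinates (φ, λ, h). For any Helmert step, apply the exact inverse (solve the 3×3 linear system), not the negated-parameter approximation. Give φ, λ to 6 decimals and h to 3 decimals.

start: X=1969849.5236, Y=-3094851.0517, Z=-5203217.1404 m
→ Helmert⁻¹: X=1969950.1663, Y=-3095211.5168, Z=-5203633.2475
→ geod (Bowring, a=6378137.000): φ=-54.99441100°, λ=-57.52524900°, h=3182.3140 m

φ=-54.994411°, λ=-57.525249°, h=3182.314 m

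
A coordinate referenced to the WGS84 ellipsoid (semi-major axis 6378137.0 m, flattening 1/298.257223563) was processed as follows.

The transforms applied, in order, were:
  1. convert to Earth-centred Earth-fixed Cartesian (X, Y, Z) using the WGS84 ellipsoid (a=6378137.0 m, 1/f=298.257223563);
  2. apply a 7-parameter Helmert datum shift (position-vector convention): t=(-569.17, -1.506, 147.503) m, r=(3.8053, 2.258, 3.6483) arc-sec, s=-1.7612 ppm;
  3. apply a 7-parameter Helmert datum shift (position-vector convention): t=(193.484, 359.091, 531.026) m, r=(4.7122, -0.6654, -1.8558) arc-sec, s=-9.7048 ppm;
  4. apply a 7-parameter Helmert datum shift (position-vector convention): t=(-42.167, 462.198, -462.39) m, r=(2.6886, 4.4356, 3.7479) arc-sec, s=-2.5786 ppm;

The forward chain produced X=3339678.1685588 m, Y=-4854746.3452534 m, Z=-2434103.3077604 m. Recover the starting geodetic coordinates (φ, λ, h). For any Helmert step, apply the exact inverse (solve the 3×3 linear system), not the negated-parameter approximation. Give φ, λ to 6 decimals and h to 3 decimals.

start: X=3339678.1686, Y=-4854746.3453, Z=-2434103.3078 m
→ Helmert⁻¹: X=3339693.0559, Y=-4855313.4664, Z=-2433512.0875
→ Helmert⁻¹: X=3339567.8175, Y=-4855745.2394, Z=-2433966.5775
→ Helmert⁻¹: X=3340083.6276, Y=-4855856.2667, Z=-2433992.2195
→ geod (Bowring, a=6378137.000): φ=-22.57587400°, λ=-55.47799900°, h=1497.3420 m

φ=-22.575874°, λ=-55.477999°, h=1497.342 m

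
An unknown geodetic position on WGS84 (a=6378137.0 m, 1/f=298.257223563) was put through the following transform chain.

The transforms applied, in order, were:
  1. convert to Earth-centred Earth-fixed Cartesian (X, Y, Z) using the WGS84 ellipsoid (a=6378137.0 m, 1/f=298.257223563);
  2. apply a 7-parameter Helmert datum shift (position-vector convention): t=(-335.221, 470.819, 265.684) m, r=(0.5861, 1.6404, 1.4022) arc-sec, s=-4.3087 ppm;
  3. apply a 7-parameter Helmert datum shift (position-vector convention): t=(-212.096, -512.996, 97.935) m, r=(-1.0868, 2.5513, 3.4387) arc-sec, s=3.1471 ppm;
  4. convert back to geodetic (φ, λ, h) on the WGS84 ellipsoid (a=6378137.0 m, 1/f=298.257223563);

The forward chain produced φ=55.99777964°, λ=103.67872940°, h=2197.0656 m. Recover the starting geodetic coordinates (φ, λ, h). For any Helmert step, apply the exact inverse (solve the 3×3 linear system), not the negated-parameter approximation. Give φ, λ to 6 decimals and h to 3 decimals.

start: φ=55.997780°, λ=103.678729°, h=2197.066 m
→ ECEF (a=6378137.000, f=1/298.257223563): X=-845708.6486, Y=3474842.0839, Z=5266125.3916
→ Helmert⁻¹: X=-845501.0891, Y=3475330.4918, Z=5266018.7372
→ Helmert⁻¹: X=-845187.7651, Y=3474895.3533, Z=5265759.1463
→ geod (Bowring, a=6378137.000): φ=55.99647200°, λ=103.67041900°, h=1853.5260 m

φ=55.996472°, λ=103.670419°, h=1853.526 m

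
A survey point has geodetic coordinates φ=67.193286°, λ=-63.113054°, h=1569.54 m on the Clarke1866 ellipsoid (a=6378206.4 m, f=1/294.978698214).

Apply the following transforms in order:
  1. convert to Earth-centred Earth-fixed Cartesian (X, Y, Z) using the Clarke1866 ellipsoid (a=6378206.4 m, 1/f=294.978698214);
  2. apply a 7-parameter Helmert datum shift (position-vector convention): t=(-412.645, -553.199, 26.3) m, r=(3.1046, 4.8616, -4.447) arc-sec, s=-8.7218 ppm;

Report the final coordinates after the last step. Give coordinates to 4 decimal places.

start: φ=67.193286°, λ=-63.113054°, h=1569.540 m
→ ECEF (a=6378206.400, f=1/294.978698214): X=1121576.0438, Y=-2211996.0672, Z=5858060.8844
→ Helmert 7p (PV): X=1121243.9987, Y=-2212642.3262, Z=5857976.3629

X=1121243.9987 m, Y=-2212642.3262 m, Z=5857976.3629 m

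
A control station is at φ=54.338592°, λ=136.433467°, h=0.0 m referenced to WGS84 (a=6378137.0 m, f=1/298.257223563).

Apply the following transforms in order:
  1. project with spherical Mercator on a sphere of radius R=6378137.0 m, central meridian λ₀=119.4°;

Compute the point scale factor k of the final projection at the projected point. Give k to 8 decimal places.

1.71528324

start: φ=54.338592°, λ=136.433467°, h=0.000 m
→ into merc (λ₀=119.4°): φ=54.33859200°, λ−λ₀=17.03346700°
scale k = 1.71528324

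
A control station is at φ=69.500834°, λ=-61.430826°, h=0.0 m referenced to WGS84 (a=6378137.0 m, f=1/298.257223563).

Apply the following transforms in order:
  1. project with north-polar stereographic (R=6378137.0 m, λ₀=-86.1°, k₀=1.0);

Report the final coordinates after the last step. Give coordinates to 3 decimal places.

E=962730.547 m, N=-2096096.158 m

start: φ=69.500834°, λ=-61.430826°, h=0.000 m
→ stereo (R=6378137.0, λ₀=-86.1°): E=962730.5467, N=-2096096.1578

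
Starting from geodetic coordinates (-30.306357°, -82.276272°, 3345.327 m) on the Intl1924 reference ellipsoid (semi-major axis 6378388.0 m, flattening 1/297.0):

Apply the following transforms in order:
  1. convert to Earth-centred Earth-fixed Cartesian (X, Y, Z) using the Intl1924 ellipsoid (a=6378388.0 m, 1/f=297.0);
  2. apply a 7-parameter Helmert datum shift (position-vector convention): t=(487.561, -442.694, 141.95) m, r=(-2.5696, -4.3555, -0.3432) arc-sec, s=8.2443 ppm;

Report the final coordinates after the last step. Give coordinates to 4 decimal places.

X=741658.2073 m, Y=-5464823.2739 m, Z=-3201274.6543 m

start: φ=-30.306357°, λ=-82.276272°, h=3345.327 m
→ ECEF (a=6378388.000, f=1/297.0): X=741106.0253, Y=-5464294.4140, Z=-3201473.9332
→ Helmert 7p (PV): X=741658.2073, Y=-5464823.2739, Z=-3201274.6543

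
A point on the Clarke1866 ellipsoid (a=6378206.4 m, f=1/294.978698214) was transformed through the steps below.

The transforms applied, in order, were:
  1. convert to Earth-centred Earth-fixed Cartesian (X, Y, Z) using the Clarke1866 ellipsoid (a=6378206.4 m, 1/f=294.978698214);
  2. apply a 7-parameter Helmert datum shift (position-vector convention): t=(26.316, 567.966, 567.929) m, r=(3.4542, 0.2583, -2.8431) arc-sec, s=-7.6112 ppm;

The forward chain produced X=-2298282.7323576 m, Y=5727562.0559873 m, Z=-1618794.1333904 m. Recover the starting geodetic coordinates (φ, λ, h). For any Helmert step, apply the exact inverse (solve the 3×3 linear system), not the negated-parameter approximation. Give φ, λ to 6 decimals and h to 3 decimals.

start: X=-2298282.7324, Y=5727562.0560, Z=-1618794.1334 m
→ Helmert⁻¹: X=-2298403.4525, Y=5726978.8786, Z=-1619473.1725
→ geod (Bowring, a=6378206.400): φ=-14.80053700°, λ=111.86702900°, h=3133.8290 m

φ=-14.800537°, λ=111.867029°, h=3133.829 m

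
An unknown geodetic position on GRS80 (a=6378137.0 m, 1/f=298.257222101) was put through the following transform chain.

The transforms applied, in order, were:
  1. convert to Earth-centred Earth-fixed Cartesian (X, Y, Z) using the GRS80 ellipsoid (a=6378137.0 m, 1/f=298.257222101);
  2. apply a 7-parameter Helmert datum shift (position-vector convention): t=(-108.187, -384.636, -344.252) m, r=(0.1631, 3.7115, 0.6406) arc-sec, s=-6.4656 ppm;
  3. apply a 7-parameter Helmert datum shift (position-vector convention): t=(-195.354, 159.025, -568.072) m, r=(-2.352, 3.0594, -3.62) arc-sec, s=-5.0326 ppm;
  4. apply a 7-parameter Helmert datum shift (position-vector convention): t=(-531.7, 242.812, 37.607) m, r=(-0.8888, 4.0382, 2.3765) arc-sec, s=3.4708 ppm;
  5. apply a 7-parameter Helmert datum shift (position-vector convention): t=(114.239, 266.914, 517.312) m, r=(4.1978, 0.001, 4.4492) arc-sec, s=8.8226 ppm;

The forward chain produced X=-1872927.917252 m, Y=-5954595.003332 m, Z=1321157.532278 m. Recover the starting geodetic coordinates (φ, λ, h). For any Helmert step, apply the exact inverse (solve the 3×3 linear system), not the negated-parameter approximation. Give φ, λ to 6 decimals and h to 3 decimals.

φ=12.030866°, λ=-107.454780°, h=3386.573 m

start: X=-1872927.9173, Y=-5954595.0033, Z=1321157.5323 m
→ Helmert⁻¹: X=-1873154.0835, Y=-5954742.0966, Z=1320749.7478
→ Helmert⁻¹: X=-1872710.3498, Y=-5954948.3542, Z=1320645.2334
→ Helmert⁻¹: X=-1872439.4998, Y=-5955185.2754, Z=1321124.2760
→ Helmert⁻¹: X=-1872385.6906, Y=-5954832.2810, Z=1321448.0893
→ geod (Bowring, a=6378137.000): φ=12.03086600°, λ=-107.45478000°, h=3386.5730 m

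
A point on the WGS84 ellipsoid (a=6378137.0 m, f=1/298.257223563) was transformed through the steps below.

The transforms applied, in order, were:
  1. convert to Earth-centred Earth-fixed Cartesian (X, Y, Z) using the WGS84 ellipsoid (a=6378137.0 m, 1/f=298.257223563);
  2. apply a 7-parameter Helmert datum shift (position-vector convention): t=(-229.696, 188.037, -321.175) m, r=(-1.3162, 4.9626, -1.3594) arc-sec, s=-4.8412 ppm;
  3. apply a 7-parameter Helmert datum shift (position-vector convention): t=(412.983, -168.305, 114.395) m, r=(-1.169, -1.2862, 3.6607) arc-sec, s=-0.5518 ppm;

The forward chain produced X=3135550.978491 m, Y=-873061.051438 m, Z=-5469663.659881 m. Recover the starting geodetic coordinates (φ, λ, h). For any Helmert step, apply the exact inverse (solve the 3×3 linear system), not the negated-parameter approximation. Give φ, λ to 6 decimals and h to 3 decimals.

start: X=3135550.9785, Y=-873061.0514, Z=-5469663.6599 m
→ Helmert⁻¹: X=3135090.1254, Y=-872917.8684, Z=-5469805.5697
→ Helmert⁻¹: X=3135472.3453, Y=-873054.5666, Z=-5469441.0073
→ geod (Bowring, a=6378137.000): φ=-59.41278500°, λ=-15.55956100°, h=2281.0240 m

φ=-59.412785°, λ=-15.559561°, h=2281.024 m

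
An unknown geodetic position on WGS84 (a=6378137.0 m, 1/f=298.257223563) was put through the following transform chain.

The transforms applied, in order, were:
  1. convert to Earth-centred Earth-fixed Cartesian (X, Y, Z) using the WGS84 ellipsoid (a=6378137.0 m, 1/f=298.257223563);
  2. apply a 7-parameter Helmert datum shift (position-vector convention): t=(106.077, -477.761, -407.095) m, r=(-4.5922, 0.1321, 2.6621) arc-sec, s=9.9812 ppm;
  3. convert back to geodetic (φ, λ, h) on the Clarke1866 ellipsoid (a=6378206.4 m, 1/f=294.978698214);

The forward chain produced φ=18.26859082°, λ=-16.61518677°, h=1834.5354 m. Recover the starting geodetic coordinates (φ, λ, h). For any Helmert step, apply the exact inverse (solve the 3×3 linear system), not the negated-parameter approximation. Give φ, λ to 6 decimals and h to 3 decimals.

start: φ=18.268591°, λ=-16.615187°, h=1834.535 m
→ ECEF (a=6378206.400, f=1/294.978698214): X=5807441.3398, Y=-1732949.7046, Z=1987091.3757
→ Helmert⁻¹: X=5807253.6654, Y=-1732573.8490, Z=1987443.7791
→ geod (Bowring, a=6378137.000): φ=18.27115100°, λ=-16.61228900°, h=1718.2800 m

φ=18.271151°, λ=-16.612289°, h=1718.280 m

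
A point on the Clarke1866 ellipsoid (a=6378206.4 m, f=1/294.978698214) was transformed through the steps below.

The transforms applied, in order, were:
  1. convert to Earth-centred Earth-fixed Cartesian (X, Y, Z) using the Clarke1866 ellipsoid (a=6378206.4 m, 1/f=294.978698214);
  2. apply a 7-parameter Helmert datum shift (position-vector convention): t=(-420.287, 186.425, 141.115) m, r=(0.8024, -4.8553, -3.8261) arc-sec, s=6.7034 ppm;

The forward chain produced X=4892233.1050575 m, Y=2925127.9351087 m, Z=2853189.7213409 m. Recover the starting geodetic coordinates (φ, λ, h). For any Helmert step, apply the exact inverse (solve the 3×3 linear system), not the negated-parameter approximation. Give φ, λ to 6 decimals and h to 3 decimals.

start: X=4892233.1051, Y=2925127.9351, Z=2853189.7213 m
→ Helmert⁻¹: X=4892633.4922, Y=2925023.7571, Z=2852902.9341
→ geod (Bowring, a=6378206.400): φ=26.74315800°, λ=30.87277200°, h=519.4120 m

φ=26.743158°, λ=30.872772°, h=519.412 m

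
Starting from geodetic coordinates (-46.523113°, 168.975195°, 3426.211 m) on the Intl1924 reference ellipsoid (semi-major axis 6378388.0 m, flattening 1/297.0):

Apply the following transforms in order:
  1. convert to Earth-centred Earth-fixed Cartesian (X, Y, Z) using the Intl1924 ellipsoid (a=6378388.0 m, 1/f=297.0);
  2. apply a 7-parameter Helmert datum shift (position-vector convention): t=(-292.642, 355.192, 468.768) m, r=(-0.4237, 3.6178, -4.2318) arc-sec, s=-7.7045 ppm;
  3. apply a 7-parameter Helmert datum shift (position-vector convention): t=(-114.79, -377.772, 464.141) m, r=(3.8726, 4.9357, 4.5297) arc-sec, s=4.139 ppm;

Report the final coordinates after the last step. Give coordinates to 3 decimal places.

X=-4318272.780 m, Y=841258.875 m, Z=-4606876.851 m

start: φ=-46.523113°, λ=168.975195°, h=3426.211 m
→ ECEF (a=6378388.000, f=1/297.0): X=-4317688.4427, Y=841213.6571, Z=-4608019.3219
→ Helmert 7p (PV): X=-4318011.3827, Y=841641.4850, Z=-4607441.0495
→ Helmert 7p (PV): X=-4318272.7797, Y=841258.8746, Z=-4606876.8510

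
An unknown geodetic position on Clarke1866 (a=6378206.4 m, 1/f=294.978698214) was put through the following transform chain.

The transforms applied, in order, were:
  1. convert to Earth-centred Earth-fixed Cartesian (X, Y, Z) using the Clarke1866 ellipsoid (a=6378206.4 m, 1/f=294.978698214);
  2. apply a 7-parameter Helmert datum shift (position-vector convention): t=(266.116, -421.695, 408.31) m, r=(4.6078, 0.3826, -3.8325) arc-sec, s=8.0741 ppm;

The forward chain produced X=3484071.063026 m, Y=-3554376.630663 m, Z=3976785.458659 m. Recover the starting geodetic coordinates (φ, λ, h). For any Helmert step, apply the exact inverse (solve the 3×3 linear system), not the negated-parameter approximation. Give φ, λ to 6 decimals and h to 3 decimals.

φ=38.815729°, λ=-45.569366°, h=364.108 m

start: X=3484071.0630, Y=-3554376.6307, Z=3976785.4587 m
→ Helmert⁻¹: X=3483835.4736, Y=-3553772.6791, Z=3976430.8940
→ geod (Bowring, a=6378206.400): φ=38.81572900°, λ=-45.56936600°, h=364.1080 m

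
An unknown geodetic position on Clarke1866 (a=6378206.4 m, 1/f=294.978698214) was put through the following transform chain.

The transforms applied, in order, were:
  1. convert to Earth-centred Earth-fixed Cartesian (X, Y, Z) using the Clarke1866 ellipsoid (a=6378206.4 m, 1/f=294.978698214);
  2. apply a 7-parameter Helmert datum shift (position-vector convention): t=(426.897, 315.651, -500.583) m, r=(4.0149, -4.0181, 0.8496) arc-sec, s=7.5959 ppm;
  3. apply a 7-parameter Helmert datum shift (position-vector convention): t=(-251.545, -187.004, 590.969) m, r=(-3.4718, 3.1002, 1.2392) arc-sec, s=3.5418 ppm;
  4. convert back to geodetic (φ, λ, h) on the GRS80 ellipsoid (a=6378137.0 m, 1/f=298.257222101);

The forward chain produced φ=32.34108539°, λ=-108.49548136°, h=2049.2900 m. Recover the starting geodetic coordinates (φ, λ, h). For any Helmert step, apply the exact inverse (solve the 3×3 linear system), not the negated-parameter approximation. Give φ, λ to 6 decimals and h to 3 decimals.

start: φ=32.341085°, λ=-108.495481°, h=2049.290 m
→ ECEF (a=6378137.000, f=1/298.257222101): X=-1711661.7014, Y=-5116958.6611, Z=3393543.5005
→ Helmert⁻¹: X=-1711485.8306, Y=-5116800.3596, Z=3392828.6657
→ Helmert⁻¹: X=-1711854.6958, Y=-5117004.0382, Z=3393436.4223
→ geod (Bowring, a=6378206.400): φ=32.34170300°, λ=-108.49727200°, h=2078.6170 m

φ=32.341703°, λ=-108.497272°, h=2078.617 m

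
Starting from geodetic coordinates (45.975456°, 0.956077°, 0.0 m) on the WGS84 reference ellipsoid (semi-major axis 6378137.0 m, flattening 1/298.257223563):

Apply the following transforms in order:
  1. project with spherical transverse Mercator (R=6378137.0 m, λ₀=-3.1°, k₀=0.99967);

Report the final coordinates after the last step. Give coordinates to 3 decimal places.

E=313678.877 m, N=5124265.480 m

start: φ=45.975456°, λ=0.956077°, h=0.000 m
→ tm (R=6378137.0, λ₀=-3.1°): E=313678.8771, N=5124265.4802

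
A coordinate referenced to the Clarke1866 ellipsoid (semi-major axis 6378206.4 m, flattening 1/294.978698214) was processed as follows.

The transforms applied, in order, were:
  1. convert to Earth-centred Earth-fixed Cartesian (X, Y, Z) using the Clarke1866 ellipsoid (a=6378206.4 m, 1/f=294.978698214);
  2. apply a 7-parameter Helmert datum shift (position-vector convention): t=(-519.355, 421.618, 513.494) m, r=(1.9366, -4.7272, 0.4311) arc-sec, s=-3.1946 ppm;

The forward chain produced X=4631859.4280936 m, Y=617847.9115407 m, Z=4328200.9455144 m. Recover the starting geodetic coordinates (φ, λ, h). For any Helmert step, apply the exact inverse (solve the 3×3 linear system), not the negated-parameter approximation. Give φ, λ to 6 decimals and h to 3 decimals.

start: X=4631859.4281, Y=617847.9115, Z=4328200.9455 m
→ Helmert⁻¹: X=4632494.0524, Y=617459.2152, Z=4327589.3115
→ geod (Bowring, a=6378206.400): φ=42.99344500°, λ=7.59213200°, h=1204.9770 m

φ=42.993445°, λ=7.592132°, h=1204.977 m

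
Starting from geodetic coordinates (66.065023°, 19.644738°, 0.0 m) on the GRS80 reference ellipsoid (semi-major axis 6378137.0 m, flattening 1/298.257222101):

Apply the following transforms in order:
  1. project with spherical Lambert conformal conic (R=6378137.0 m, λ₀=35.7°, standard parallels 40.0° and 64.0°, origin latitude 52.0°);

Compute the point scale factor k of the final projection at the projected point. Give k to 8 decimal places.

start: φ=66.065023°, λ=19.644738°, h=0.000 m
→ into lcc (λ₀=35.7°): φ=66.06502300°, λ−λ₀=-16.05526200°
scale k = 1.00966665

1.00966665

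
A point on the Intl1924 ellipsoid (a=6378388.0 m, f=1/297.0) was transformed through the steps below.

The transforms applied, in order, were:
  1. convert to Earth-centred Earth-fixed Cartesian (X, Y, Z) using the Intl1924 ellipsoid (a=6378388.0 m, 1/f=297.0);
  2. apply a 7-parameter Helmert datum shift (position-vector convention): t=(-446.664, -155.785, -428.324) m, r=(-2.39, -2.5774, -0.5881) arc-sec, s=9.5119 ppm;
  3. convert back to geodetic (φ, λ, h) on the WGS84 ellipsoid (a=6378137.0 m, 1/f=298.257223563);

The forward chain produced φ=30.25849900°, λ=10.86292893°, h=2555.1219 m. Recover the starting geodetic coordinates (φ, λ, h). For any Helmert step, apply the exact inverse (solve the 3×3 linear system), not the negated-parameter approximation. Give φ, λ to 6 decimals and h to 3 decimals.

φ=30.259846°, λ=10.863351°, h=2886.523 m

start: φ=30.258499°, λ=10.862929°, h=2555.122 m
→ ECEF (a=6378137.000, f=1/298.257223563): X=5417236.3763, Y=1039560.7560, Z=3196445.5202
→ Helmert⁻¹: X=5417668.4898, Y=1039685.0568, Z=3196787.7861
→ geod (Bowring, a=6378388.000): φ=30.25984600°, λ=10.86335100°, h=2886.5230 m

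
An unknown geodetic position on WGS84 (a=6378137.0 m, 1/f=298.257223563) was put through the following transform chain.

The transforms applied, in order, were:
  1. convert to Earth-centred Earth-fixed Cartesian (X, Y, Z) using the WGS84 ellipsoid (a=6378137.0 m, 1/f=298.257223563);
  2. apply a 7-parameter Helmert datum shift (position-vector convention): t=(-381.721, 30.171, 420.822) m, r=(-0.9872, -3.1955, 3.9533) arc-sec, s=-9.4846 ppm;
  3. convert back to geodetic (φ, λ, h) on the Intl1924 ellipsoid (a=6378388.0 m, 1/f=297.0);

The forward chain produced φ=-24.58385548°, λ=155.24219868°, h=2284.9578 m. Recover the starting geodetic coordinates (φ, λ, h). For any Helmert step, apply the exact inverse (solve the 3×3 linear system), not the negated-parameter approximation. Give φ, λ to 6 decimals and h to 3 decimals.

start: φ=-24.583855°, λ=155.242199°, h=2284.958 m
→ ECEF (a=6378388.000, f=1/297.0): X=-5272042.9382, Y=2431315.5324, Z=-2638212.4312
→ Helmert⁻¹: X=-5271705.4936, Y=2431422.0880, Z=-2638564.9724
→ geod (Bowring, a=6378137.000): φ=-24.58710900°, λ=155.23984900°, h=2428.7950 m

φ=-24.587109°, λ=155.239849°, h=2428.795 m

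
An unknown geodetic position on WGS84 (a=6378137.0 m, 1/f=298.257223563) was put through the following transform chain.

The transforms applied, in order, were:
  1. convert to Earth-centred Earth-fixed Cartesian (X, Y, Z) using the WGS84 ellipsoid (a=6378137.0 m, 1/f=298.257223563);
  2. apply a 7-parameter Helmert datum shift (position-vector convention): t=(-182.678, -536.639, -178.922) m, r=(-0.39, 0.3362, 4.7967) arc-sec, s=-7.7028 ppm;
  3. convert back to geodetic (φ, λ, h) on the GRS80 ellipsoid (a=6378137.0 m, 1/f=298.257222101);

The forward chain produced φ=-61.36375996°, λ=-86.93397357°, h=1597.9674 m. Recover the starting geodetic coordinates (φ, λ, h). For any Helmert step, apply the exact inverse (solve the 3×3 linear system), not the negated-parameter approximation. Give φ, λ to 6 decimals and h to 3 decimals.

start: φ=-61.363760°, λ=-86.933974°, h=1597.967 m
→ ECEF (a=6378137.000, f=1/298.257222101): X=163957.2039, Y=-3060993.5964, Z=-5576283.9777
→ Helmert⁻¹: X=164079.0636, Y=-3060473.8041, Z=-5576153.5269
→ geod (Bowring, a=6378137.000): φ=-61.36723500°, λ=-86.93117900°, h=1237.8580 m

φ=-61.367235°, λ=-86.931179°, h=1237.858 m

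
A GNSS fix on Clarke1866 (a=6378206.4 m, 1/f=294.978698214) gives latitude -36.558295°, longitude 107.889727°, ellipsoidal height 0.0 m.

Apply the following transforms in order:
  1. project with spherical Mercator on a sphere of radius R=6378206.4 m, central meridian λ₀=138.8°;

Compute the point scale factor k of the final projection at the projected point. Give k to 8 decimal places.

start: φ=-36.558295°, λ=107.889727°, h=0.000 m
→ into merc (λ₀=138.8°): φ=-36.55829500°, λ−λ₀=-30.91027300°
scale k = 1.24494049

1.24494049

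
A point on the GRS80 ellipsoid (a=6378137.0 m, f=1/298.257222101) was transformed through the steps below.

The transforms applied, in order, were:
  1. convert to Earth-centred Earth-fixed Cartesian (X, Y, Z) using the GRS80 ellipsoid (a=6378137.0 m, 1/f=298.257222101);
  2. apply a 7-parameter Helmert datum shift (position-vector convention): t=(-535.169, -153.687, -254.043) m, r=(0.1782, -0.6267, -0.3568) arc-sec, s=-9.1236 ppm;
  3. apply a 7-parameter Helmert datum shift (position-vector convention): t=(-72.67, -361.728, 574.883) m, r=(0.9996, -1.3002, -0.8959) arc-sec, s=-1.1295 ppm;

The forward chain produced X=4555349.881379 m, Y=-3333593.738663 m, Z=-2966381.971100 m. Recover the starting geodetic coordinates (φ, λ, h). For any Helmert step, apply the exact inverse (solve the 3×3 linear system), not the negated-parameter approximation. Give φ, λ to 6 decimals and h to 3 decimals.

start: X=4555349.8814, Y=-3333593.7387, Z=-2966381.9711 m
→ Helmert⁻¹: X=4555423.4720, Y=-3333230.3679, Z=-2966972.7671
→ Helmert⁻¹: X=4555996.9598, Y=-3333101.7729, Z=-2966756.7545
→ geod (Bowring, a=6378137.000): φ=-27.88283800°, λ=-36.18866500°, h=3681.3610 m

φ=-27.882838°, λ=-36.188665°, h=3681.361 m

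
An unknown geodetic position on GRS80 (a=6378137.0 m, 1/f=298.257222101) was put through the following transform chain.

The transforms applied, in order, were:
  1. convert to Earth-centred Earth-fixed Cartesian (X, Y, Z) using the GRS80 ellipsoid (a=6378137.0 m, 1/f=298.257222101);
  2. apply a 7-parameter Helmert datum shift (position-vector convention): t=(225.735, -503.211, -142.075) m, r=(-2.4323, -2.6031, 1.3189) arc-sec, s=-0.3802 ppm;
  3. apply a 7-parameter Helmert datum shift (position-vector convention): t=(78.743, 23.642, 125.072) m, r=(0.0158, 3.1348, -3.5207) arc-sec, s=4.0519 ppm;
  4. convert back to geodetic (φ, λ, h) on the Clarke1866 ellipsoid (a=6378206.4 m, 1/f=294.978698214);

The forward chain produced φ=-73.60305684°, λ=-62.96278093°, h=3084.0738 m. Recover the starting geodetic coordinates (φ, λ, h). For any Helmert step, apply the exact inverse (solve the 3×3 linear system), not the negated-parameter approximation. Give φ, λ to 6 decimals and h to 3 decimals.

φ=-73.607244°, λ=-62.962382°, h=2735.371 m

start: φ=-73.603057°, λ=-62.962781°, h=3084.074 m
→ ECEF (a=6378206.400, f=1/294.978698214): X=821411.3161, Y=-1609524.9052, Z=-6099358.9383
→ Helmert⁻¹: X=821449.4170, Y=-1609528.4716, Z=-6099446.6883
→ Helmert⁻¹: X=821136.7314, Y=-1608959.1987, Z=-6099336.2682
→ geod (Bowring, a=6378137.000): φ=-73.60724400°, λ=-62.96238200°, h=2735.3710 m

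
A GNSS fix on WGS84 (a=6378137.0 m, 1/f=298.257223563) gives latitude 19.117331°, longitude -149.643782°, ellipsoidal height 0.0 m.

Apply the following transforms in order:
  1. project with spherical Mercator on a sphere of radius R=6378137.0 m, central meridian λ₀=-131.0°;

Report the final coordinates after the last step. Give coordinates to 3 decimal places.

E=-2075416.319 m, N=2168754.621 m

start: φ=19.117331°, λ=-149.643782°, h=0.000 m
→ merc (R=6378137.0, λ₀=-131.0°): E=-2075416.3187, N=2168754.6212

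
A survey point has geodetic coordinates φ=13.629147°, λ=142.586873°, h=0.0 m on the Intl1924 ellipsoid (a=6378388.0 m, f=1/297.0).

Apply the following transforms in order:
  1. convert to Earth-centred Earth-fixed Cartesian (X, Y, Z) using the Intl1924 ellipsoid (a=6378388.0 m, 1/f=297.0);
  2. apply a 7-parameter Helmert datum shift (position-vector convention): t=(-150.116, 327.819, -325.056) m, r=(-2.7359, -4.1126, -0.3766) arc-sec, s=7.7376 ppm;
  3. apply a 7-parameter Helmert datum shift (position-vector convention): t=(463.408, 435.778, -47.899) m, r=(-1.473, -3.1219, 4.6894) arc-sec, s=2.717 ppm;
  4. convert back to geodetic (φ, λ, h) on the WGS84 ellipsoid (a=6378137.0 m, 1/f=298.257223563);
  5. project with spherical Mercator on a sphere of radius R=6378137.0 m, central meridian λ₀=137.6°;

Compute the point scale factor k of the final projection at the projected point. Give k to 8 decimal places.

1.02894663

start: φ=13.629147°, λ=142.586873°, h=0.000 m
→ ECEF (a=6378388.000, f=1/297.0): X=-4924458.3861, Y=3766820.7935, Z=1493155.8724
→ Helmert 7p (PV): X=-4924669.4994, Y=3767206.5552, Z=1492694.2194
→ Helmert 7p (PV): X=-4924327.7115, Y=3767551.2666, Z=1492548.9362
→ geod (Bowring, a=6378137.000): φ=13.62271467°, λ=142.58077784°, h=433.4393 m
→ into merc (λ₀=137.6°): φ=13.62271467°, λ−λ₀=4.98077784°
scale k = 1.02894663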